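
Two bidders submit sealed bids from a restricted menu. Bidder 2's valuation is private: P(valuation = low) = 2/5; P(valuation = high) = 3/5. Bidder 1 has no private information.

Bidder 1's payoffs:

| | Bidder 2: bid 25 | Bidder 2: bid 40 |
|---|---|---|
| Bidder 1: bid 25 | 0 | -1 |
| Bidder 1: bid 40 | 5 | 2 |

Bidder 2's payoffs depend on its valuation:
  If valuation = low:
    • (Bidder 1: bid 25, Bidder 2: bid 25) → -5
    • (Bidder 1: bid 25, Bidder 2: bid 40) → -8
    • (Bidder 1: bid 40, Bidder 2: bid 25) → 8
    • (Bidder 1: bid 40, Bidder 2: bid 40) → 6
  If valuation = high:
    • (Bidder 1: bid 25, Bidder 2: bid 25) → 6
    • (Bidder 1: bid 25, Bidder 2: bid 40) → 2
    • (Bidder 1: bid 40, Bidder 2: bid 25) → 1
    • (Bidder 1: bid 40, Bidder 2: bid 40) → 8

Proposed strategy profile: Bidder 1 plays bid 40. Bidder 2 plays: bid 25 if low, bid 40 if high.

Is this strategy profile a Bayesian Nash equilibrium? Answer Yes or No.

Yes

A profile is a BNE iff every type of every player is best-responding given beliefs about the other side.
Bidder 1 plays bid 40: E[bid 40] = 2/5·(5) + 3/5·(2) = 16/5; E[bid 25] = -3/5. Best-responding. ✓
Bidder 2 (valuation low), facing bid 40: bid 25 gives 8, bid 40 gives 6. Proposed bid 25 is best. ✓
Bidder 2 (valuation high), facing bid 40: bid 25 gives 1, bid 40 gives 8. Proposed bid 40 is best. ✓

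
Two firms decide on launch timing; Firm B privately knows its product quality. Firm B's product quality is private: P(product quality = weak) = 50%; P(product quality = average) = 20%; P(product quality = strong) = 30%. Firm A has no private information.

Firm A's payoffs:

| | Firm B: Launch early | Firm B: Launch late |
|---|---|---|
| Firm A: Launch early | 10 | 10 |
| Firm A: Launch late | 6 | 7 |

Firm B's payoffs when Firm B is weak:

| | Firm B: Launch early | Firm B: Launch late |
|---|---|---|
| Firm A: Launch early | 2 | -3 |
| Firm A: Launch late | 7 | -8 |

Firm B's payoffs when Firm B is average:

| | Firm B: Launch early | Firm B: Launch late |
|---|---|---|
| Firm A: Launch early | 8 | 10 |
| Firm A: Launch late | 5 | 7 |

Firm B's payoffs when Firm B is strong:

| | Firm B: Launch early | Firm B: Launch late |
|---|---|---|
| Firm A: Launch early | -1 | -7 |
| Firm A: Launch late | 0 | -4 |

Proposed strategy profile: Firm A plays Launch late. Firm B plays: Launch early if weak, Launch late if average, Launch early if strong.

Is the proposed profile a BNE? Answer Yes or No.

No

Firm A plays Launch late: E[Launch late] = 0.5·(6) + 0.2·(7) + 0.3·(6) = 6.2; E[Launch early] = 10. Not best-responding. ✗
Firm B (product quality weak), facing Launch late: Launch early gives 7, Launch late gives -8. Proposed Launch early is best. ✓
Firm B (product quality average), facing Launch late: Launch early gives 5, Launch late gives 7. Proposed Launch late is best. ✓
Firm B (product quality strong), facing Launch late: Launch early gives 0, Launch late gives -4. Proposed Launch early is best. ✓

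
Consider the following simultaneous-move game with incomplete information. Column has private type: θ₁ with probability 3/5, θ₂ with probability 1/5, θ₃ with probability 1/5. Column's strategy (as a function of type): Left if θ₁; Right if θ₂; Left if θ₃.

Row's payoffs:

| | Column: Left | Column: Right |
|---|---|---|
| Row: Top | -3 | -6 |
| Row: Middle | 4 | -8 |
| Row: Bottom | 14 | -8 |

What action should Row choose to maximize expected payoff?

Compute Row's expected payoff for each action, taking the expectation over Column's type.
E[Top] = 3/5·(-3) + 1/5·(-6) + 1/5·(-3) = -18/5
E[Middle] = 3/5·(4) + 1/5·(-8) + 1/5·(4) = 8/5
E[Bottom] = 3/5·(14) + 1/5·(-8) + 1/5·(14) = 48/5
Best response: Bottom (48/5 is the largest).

Bottom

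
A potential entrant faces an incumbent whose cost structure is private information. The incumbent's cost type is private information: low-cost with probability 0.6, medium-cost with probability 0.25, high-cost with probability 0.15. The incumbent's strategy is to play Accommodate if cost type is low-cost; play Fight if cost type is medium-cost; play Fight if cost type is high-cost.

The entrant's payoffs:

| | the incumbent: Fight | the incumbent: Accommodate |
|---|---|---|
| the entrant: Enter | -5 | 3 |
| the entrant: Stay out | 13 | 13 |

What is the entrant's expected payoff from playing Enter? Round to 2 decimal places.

-0.20

Take the expectation over the incumbent's cost type, weighting each type's action by its prior probability.
E[Enter] = 0.6·3 + 0.25·(-5) + 0.15·(-5) = 1.8 + (-1.25) + (-0.75) = -0.2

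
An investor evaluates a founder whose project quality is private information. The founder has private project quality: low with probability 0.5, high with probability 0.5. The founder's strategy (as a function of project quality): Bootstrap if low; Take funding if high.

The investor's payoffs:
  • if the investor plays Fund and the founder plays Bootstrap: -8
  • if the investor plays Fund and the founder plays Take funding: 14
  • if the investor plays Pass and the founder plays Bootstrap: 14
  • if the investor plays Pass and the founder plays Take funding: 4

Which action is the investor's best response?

Pass

E[Fund] = 0.5·(-8) + 0.5·(14) = 3
E[Pass] = 0.5·(14) + 0.5·(4) = 9
Best response: Pass (9 is the largest).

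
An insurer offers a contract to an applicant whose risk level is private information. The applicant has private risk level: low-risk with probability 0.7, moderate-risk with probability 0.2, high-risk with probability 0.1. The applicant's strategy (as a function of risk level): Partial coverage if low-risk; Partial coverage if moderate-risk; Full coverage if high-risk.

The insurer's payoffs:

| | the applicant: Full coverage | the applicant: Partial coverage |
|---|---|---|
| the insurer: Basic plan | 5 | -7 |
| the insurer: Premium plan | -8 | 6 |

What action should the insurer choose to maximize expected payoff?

Premium plan

Compute the insurer's expected payoff for each action, taking the expectation over the applicant's type.
E[Basic plan] = 0.7·(-7) + 0.2·(-7) + 0.1·(5) = -5.8
E[Premium plan] = 0.7·(6) + 0.2·(6) + 0.1·(-8) = 4.6
Best response: Premium plan (4.6 is the largest).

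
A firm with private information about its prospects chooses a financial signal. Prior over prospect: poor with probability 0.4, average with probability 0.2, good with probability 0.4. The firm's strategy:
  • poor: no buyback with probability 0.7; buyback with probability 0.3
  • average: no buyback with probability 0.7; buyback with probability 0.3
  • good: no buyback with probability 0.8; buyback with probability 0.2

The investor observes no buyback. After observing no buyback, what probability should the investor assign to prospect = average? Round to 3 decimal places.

0.189

P(no buyback) = 0.4·0.7 + 0.2·0.7 + 0.4·0.8 = 0.74
P(average | no buyback) = (0.2·0.7) / 0.74 = 0.14 / 0.74 = 0.189189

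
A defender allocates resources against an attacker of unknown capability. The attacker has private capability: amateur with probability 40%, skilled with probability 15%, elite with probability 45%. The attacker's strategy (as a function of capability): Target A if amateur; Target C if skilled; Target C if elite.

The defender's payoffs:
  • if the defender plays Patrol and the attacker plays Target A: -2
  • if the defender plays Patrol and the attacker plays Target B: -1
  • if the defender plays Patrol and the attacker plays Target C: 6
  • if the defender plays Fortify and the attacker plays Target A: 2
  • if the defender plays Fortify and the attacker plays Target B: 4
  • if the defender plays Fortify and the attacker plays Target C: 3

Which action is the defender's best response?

Patrol

E[Patrol] = 0.4·(-2) + 0.15·(6) + 0.45·(6) = 2.8
E[Fortify] = 0.4·(2) + 0.15·(3) + 0.45·(3) = 2.6
Best response: Patrol (2.8 is the largest).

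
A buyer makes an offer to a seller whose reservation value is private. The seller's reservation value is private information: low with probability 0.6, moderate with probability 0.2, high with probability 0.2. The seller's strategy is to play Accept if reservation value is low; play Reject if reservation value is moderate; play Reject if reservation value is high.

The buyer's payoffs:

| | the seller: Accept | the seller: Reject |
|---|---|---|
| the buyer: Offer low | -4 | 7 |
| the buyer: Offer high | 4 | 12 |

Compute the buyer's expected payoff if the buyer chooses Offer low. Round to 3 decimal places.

0.400

E[Offer low] = 0.6·(-4) + 0.2·7 + 0.2·7 = (-2.4) + 1.4 + 1.4 = 0.4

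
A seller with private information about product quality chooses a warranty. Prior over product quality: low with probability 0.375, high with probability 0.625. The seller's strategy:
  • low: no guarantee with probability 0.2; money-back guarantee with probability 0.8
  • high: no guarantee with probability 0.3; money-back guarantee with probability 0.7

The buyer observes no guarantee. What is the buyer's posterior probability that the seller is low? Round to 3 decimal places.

P(no guarantee) = 0.375·0.2 + 0.625·0.3 = 0.2625
P(low | no guarantee) = (0.375·0.2) / 0.2625 = 0.075 / 0.2625 = 0.285714

0.286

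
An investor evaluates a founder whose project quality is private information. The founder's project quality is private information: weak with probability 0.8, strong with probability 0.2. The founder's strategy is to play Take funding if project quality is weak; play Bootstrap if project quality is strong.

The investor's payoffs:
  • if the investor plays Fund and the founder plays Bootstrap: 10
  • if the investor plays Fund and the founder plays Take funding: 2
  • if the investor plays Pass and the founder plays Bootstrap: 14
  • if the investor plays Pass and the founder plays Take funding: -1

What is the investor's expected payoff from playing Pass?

Take the expectation over the founder's project quality, weighting each type's action by its prior probability.
E[Pass] = 0.8·(-1) + 0.2·14 = (-0.8) + 2.8 = 2

2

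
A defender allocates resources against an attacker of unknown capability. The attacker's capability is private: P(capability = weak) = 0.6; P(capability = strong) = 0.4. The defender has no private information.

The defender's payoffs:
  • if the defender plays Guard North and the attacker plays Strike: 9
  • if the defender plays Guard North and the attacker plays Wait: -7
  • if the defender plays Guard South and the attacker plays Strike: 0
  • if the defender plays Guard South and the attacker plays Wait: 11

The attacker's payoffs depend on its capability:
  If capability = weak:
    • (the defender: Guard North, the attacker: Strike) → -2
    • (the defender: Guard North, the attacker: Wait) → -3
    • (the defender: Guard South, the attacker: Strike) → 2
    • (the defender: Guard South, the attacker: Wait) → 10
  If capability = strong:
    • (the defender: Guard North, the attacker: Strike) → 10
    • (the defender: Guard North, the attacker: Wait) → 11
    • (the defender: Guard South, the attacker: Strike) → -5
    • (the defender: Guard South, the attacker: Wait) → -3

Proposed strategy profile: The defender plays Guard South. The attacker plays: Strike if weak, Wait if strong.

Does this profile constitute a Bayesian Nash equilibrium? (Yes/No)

The defender plays Guard South: E[Guard South] = 0.6·(0) + 0.4·(11) = 4.4; E[Guard North] = 2.6. Best-responding. ✓
The attacker (capability weak), facing Guard South: Strike gives 2, Wait gives 10. Proposed Strike is not best — profitable deviation exists. ✗
The attacker (capability strong), facing Guard South: Strike gives -5, Wait gives -3. Proposed Wait is best. ✓

No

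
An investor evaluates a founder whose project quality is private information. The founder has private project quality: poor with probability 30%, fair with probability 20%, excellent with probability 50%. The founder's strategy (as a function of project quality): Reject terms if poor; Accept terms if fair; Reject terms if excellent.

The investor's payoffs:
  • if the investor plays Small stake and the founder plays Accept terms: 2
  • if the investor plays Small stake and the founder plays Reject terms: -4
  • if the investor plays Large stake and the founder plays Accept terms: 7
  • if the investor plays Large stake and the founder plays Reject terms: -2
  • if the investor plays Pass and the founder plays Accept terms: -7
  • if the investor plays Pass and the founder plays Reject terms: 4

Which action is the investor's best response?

Pass

Compute the investor's expected payoff for each action, taking the expectation over the founder's type.
E[Small stake] = 0.3·(-4) + 0.2·(2) + 0.5·(-4) = -2.8
E[Large stake] = 0.3·(-2) + 0.2·(7) + 0.5·(-2) = -0.2
E[Pass] = 0.3·(4) + 0.2·(-7) + 0.5·(4) = 1.8
Best response: Pass (1.8 is the largest).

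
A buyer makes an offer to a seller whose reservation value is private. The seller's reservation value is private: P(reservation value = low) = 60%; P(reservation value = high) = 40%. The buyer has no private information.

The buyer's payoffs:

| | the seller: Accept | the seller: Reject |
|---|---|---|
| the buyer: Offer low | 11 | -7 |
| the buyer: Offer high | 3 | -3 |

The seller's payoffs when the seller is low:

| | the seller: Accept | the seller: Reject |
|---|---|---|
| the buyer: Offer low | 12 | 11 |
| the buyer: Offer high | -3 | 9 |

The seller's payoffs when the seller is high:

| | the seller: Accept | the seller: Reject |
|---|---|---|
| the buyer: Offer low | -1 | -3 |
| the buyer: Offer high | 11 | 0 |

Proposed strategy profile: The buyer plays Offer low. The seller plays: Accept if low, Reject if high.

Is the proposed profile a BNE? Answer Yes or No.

No

A profile is a BNE iff every type of every player is best-responding given beliefs about the other side.
The buyer plays Offer low: E[Offer low] = 0.6·(11) + 0.4·(-7) = 3.8; E[Offer high] = 0.6. Best-responding. ✓
The seller (reservation value low), facing Offer low: Accept gives 12, Reject gives 11. Proposed Accept is best. ✓
The seller (reservation value high), facing Offer low: Accept gives -1, Reject gives -3. Proposed Reject is not best — profitable deviation exists. ✗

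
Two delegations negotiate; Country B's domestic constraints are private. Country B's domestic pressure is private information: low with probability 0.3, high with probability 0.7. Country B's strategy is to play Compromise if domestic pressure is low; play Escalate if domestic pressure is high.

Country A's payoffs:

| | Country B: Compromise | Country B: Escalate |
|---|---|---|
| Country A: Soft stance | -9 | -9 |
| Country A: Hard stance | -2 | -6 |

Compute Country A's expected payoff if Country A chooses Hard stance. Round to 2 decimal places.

E[Hard stance] = 0.3·(-2) + 0.7·(-6) = (-0.6) + (-4.2) = -4.8

-4.80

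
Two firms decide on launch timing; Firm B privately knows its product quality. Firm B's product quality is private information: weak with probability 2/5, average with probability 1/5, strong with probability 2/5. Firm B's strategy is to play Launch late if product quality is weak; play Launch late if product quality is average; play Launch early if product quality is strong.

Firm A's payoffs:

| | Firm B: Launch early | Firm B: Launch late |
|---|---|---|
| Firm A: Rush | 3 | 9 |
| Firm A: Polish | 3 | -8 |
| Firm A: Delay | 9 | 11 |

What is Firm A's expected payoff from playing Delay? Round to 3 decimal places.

10.200

E[Delay] = 2/5·11 + 1/5·11 + 2/5·9 = 22/5 + 11/5 + 18/5 = 51/5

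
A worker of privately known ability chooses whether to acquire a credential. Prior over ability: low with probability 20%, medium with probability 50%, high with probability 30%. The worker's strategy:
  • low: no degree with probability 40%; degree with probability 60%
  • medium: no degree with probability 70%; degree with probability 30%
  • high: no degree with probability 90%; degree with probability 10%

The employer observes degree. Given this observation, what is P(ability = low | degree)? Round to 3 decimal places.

0.400

Apply Bayes' rule using the sender's strategy as the likelihood.
P(degree) = 0.2·0.6 + 0.5·0.3 + 0.3·0.1 = 0.3
P(low | degree) = (0.2·0.6) / 0.3 = 0.12 / 0.3 = 0.4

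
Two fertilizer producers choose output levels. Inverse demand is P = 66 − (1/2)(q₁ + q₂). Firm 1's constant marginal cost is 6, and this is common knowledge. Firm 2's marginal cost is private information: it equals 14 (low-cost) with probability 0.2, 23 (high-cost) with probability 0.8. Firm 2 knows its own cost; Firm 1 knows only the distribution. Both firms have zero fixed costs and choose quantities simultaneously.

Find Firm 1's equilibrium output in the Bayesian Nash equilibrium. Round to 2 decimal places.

50.13

Type-c best response for Firm 2: q₂(c) = (66 − c) − q₁/2.
Firm 1 maximizes expected profit; its first-order condition is 66 − q₁ − (1/2)E[q₂] − 6 = 0.
Substituting E[q₂] and solving: E[c₂] = 21.2, so q₁ = (66 − 2·6 + 21.2)/(3/2) = 50.1333.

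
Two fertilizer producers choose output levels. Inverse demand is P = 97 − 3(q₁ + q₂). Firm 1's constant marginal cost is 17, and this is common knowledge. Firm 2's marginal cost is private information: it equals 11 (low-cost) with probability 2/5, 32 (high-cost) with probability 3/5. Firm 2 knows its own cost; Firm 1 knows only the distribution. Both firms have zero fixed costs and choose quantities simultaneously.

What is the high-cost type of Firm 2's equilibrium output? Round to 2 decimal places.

6.02

Type-c best response for Firm 2: q₂(c) = (97 − c)/6 − q₁/2.
Firm 1 maximizes expected profit; its first-order condition is 97 − 6q₁ − 3E[q₂] − 17 = 0.
Substituting E[q₂] and solving: E[c₂] = 23.6, so q₁ = (97 − 2·17 + 23.6)/9 = 9.62222.
q₂(high-cost) = (97 − 32 − 3·9.62222)/6 = 6.02222.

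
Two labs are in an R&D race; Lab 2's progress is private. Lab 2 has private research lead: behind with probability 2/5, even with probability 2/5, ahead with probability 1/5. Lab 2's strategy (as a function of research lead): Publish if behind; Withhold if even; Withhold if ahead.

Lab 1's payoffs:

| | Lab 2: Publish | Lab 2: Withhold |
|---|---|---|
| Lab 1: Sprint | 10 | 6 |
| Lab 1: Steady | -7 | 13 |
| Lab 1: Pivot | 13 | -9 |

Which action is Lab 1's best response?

Sprint

Compute Lab 1's expected payoff for each action, taking the expectation over Lab 2's type.
E[Sprint] = 2/5·(10) + 2/5·(6) + 1/5·(6) = 38/5
E[Steady] = 2/5·(-7) + 2/5·(13) + 1/5·(13) = 5
E[Pivot] = 2/5·(13) + 2/5·(-9) + 1/5·(-9) = -1/5
Best response: Sprint (38/5 is the largest).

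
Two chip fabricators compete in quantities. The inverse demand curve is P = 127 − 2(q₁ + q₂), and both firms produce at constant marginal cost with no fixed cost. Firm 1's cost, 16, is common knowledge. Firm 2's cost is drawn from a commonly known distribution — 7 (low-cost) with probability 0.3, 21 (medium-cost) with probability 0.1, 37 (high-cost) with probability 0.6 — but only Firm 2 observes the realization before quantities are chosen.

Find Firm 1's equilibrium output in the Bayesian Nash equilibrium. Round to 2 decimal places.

Type-c best response for Firm 2: q₂(c) = (127 − c)/4 − q₁/2.
Firm 1 maximizes expected profit; its first-order condition is 127 − 4q₁ − 2E[q₂] − 16 = 0.
Substituting E[q₂] and solving: E[c₂] = 26.4, so q₁ = (127 − 2·16 + 26.4)/6 = 20.2333.

20.23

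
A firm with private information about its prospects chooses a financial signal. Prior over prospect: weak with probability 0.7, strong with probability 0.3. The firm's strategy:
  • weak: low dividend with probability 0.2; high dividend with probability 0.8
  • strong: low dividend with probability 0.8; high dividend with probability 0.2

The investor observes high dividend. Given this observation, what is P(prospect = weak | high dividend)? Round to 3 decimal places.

0.903

Apply Bayes' rule using the sender's strategy as the likelihood.
P(high dividend) = 0.7·0.8 + 0.3·0.2 = 0.62
P(weak | high dividend) = (0.7·0.8) / 0.62 = 0.56 / 0.62 = 0.903226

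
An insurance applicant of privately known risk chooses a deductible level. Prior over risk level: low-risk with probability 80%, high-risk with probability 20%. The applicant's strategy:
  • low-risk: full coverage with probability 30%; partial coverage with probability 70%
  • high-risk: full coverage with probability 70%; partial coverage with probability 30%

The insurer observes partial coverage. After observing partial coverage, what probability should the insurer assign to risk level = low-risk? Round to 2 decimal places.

0.90

P(partial coverage) = 0.8·0.7 + 0.2·0.3 = 0.62
P(low-risk | partial coverage) = (0.8·0.7) / 0.62 = 0.56 / 0.62 = 0.903226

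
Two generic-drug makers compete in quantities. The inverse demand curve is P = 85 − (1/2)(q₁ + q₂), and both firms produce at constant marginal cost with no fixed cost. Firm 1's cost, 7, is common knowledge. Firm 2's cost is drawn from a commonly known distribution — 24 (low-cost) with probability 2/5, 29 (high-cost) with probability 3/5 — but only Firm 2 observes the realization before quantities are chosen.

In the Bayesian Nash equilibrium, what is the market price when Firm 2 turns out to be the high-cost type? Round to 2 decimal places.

Firm 2 with cost c maximizes (85 − (1/2)(q₁+q₂) − c)·q₂, giving q₂(c) = (85 − c − (1/2)q₁).
E[c₂] = 2/5·24 + 3/5·29 = 27
Firm 1's FOC against E[q₂] yields q₁ = (85 − 2·7 + E[c₂])/(3/2) = (85 − 14 + 27)/(3/2) = 65.3333.
q₂(high-cost) = 23.3333, so P = 85 − (1/2)·(65.3333 + 23.3333) = 40.6667.

40.67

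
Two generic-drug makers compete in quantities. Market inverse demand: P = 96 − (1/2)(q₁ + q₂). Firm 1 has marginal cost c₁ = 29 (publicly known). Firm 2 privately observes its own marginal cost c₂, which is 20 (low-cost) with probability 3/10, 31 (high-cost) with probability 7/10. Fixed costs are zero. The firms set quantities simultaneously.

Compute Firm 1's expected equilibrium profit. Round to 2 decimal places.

Each type of Firm 2 best-responds to q₁; Firm 1 best-responds to the expected q₂ over Firm 2's types.
Firm 2 with cost c maximizes (96 − (1/2)(q₁+q₂) − c)·q₂, giving q₂(c) = (96 − c − (1/2)q₁).
E[c₂] = 3/10·20 + 7/10·31 = 27.7
Firm 1's FOC against E[q₂] yields q₁ = (96 − 2·29 + E[c₂])/(3/2) = (96 − 58 + 27.7)/(3/2) = 43.8.
E[P] = 96 − (1/2)·(q₁ + E[q₂]) = 50.9; Firm 1's expected profit = (E[P] − 29)·q₁ = (50.9 − 29)·43.8 = 959.22.

959.22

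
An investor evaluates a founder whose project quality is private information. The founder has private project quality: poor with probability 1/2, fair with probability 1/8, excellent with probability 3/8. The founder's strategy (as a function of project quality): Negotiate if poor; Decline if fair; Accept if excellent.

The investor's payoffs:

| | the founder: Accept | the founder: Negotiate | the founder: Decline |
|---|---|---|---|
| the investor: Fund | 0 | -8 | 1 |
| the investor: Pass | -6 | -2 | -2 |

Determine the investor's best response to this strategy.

E[Fund] = 1/2·(-8) + 1/8·(1) + 3/8·(0) = -31/8
E[Pass] = 1/2·(-2) + 1/8·(-2) + 3/8·(-6) = -7/2
Best response: Pass (-7/2 is the largest).

Pass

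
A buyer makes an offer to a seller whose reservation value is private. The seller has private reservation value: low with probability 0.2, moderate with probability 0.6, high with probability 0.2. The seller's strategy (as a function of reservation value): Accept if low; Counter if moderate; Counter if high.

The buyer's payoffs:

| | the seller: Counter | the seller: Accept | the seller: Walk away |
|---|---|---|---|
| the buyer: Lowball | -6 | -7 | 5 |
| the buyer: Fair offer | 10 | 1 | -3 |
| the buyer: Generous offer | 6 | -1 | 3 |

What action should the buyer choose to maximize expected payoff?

E[Lowball] = 0.2·(-7) + 0.6·(-6) + 0.2·(-6) = -6.2
E[Fair offer] = 0.2·(1) + 0.6·(10) + 0.2·(10) = 8.2
E[Generous offer] = 0.2·(-1) + 0.6·(6) + 0.2·(6) = 4.6
Best response: Fair offer (8.2 is the largest).

Fair offer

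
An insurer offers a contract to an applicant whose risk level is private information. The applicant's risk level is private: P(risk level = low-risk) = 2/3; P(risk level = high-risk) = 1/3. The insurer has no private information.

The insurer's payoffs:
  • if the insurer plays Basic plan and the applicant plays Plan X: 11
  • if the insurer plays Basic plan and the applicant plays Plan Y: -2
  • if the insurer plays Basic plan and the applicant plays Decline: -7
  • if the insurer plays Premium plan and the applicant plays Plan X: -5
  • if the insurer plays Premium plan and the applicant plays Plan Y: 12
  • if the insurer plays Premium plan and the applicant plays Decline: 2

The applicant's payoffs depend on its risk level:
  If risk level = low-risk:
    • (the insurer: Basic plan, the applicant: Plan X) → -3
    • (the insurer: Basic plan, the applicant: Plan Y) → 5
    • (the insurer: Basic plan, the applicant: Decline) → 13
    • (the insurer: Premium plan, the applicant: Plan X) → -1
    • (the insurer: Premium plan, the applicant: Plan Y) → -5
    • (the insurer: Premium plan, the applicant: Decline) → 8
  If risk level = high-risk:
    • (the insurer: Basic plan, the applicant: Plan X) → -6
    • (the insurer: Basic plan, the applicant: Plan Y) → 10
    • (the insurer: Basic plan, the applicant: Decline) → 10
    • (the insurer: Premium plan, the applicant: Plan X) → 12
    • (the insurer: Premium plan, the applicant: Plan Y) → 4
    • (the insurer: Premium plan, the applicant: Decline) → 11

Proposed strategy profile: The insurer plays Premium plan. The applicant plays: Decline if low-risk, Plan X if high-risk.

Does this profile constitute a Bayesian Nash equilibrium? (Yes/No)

Yes

The insurer plays Premium plan: E[Premium plan] = 2/3·(2) + 1/3·(-5) = -1/3; E[Basic plan] = -1. Best-responding. ✓
The applicant (risk level low-risk), facing Premium plan: Plan X gives -1, Plan Y gives -5, Decline gives 8. Proposed Decline is best. ✓
The applicant (risk level high-risk), facing Premium plan: Plan X gives 12, Plan Y gives 4, Decline gives 11. Proposed Plan X is best. ✓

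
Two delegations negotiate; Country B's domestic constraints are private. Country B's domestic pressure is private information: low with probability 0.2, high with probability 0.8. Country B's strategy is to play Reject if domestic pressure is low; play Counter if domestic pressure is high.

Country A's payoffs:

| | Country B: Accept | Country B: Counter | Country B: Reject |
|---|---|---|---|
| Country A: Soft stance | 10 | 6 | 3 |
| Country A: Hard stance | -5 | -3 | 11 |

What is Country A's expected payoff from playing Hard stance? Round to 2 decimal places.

E[Hard stance] = 0.2·11 + 0.8·(-3) = 2.2 + (-2.4) = -0.2

-0.20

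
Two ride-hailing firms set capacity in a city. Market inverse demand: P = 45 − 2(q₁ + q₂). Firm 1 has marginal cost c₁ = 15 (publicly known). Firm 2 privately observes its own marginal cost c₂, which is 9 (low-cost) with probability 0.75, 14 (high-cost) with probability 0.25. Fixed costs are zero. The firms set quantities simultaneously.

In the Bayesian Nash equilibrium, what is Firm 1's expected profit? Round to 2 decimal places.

Type-c best response for Firm 2: q₂(c) = (45 − c)/4 − q₁/2.
Firm 1 maximizes expected profit; its first-order condition is 45 − 4q₁ − 2E[q₂] − 15 = 0.
Substituting E[q₂] and solving: E[c₂] = 10.25, so q₁ = (45 − 2·15 + 10.25)/6 = 4.20833.
E[P] = 45 − 2·(q₁ + E[q₂]) = 23.4167; Firm 1's expected profit = (E[P] − 15)·q₁ = (23.4167 − 15)·4.20833 = 35.4201.

35.42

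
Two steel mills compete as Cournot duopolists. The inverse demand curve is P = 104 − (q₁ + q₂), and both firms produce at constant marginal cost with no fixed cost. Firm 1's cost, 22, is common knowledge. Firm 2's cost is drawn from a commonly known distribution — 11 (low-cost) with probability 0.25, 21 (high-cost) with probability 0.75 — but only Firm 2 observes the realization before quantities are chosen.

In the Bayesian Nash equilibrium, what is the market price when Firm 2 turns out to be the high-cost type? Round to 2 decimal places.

49.42

Firm 2 with cost c maximizes (104 − (q₁+q₂) − c)·q₂, giving q₂(c) = (104 − c − q₁)/2.
E[c₂] = 0.25·11 + 0.75·21 = 18.5
Firm 1's FOC against E[q₂] yields q₁ = (104 − 2·22 + E[c₂])/3 = (104 − 44 + 18.5)/3 = 26.1667.
q₂(high-cost) = 28.4167, so P = 104 − (26.1667 + 28.4167) = 49.4167.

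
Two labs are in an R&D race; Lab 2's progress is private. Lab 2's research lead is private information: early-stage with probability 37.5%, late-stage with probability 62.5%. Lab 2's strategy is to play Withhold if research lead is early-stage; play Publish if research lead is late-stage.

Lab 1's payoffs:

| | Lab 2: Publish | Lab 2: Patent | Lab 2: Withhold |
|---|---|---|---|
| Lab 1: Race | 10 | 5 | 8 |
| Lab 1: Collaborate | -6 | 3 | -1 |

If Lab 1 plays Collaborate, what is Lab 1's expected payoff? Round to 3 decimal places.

E[Collaborate] = 0.375·(-1) + 0.625·(-6) = (-0.375) + (-3.75) = -4.125

-4.125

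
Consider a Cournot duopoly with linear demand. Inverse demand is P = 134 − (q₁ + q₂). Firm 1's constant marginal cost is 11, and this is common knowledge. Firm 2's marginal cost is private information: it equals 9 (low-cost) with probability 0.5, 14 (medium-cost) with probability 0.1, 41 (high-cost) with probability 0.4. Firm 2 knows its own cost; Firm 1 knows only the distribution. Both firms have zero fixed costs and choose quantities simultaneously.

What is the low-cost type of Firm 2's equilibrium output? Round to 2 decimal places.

Type-c best response for Firm 2: q₂(c) = (134 − c)/2 − q₁/2.
Firm 1 maximizes expected profit; its first-order condition is 134 − 2q₁ − E[q₂] − 11 = 0.
Substituting E[q₂] and solving: E[c₂] = 22.3, so q₁ = (134 − 2·11 + 22.3)/3 = 44.7667.
q₂(low-cost) = (134 − 9 − 44.7667)/2 = 40.1167.

40.12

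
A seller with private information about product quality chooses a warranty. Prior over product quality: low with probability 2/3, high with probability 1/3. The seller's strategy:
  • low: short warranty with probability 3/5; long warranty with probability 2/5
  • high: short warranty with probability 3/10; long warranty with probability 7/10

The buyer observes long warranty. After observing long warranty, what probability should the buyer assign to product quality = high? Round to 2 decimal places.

P(long warranty) = (2/3)·(2/5) + (1/3)·(7/10) = 1/2
P(high | long warranty) = ((1/3)·(7/10)) / (1/2) = (7/30) / (1/2) = 7/15

0.47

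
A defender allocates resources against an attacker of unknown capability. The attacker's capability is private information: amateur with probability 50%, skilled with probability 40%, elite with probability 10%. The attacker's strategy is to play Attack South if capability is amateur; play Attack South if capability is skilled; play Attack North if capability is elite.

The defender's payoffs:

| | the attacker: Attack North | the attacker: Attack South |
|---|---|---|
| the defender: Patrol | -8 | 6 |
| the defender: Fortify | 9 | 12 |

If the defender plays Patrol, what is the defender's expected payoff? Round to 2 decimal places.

4.60

Take the expectation over the attacker's capability, weighting each type's action by its prior probability.
E[Patrol] = 0.5·6 + 0.4·6 + 0.1·(-8) = 3 + 2.4 + (-0.8) = 4.6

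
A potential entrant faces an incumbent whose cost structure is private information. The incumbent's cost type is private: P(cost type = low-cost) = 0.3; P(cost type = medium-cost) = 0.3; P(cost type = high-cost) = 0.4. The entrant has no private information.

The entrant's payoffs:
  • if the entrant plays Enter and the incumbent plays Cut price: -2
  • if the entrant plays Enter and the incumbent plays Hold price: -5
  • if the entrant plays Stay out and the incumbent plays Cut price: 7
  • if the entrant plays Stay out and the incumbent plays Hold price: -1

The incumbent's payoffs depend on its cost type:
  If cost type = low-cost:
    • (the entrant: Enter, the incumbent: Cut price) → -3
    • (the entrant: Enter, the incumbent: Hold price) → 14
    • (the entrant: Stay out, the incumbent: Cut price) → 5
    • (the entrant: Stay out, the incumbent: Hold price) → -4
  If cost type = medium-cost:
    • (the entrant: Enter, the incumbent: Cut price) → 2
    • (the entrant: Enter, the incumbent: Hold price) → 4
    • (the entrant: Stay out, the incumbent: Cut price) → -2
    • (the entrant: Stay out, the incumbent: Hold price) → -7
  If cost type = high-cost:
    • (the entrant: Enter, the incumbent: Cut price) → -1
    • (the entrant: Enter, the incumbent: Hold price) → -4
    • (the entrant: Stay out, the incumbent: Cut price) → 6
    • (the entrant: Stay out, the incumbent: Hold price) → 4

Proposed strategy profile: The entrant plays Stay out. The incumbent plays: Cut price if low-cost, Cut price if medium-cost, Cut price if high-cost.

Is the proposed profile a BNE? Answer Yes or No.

Yes

A profile is a BNE iff every type of every player is best-responding given beliefs about the other side.
The entrant plays Stay out: E[Stay out] = 0.3·(7) + 0.3·(7) + 0.4·(7) = 7; E[Enter] = -2. Best-responding. ✓
The incumbent (cost type low-cost), facing Stay out: Cut price gives 5, Hold price gives -4. Proposed Cut price is best. ✓
The incumbent (cost type medium-cost), facing Stay out: Cut price gives -2, Hold price gives -7. Proposed Cut price is best. ✓
The incumbent (cost type high-cost), facing Stay out: Cut price gives 6, Hold price gives 4. Proposed Cut price is best. ✓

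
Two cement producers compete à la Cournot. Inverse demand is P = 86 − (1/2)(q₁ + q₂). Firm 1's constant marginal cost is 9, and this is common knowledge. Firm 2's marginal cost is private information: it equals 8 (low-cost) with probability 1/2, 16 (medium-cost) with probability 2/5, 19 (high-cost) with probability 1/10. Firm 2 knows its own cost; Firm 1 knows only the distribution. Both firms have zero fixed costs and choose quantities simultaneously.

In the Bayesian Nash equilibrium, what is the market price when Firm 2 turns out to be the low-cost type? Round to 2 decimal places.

Type-c best response for Firm 2: q₂(c) = (86 − c) − q₁/2.
Firm 1 maximizes expected profit; its first-order condition is 86 − q₁ − (1/2)E[q₂] − 9 = 0.
Substituting E[q₂] and solving: E[c₂] = 12.3, so q₁ = (86 − 2·9 + 12.3)/(3/2) = 53.5333.
q₂(low-cost) = 51.2333, so P = 86 − (1/2)·(53.5333 + 51.2333) = 33.6167.

33.62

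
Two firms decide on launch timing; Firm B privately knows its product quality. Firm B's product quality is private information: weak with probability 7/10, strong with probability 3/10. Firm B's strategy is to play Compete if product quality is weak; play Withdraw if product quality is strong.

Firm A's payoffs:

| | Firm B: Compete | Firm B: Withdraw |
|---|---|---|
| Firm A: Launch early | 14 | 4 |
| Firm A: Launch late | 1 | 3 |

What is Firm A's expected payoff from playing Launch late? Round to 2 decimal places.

1.60

E[Launch late] = 7/10·1 + 3/10·3 = 7/10 + 9/10 = 8/5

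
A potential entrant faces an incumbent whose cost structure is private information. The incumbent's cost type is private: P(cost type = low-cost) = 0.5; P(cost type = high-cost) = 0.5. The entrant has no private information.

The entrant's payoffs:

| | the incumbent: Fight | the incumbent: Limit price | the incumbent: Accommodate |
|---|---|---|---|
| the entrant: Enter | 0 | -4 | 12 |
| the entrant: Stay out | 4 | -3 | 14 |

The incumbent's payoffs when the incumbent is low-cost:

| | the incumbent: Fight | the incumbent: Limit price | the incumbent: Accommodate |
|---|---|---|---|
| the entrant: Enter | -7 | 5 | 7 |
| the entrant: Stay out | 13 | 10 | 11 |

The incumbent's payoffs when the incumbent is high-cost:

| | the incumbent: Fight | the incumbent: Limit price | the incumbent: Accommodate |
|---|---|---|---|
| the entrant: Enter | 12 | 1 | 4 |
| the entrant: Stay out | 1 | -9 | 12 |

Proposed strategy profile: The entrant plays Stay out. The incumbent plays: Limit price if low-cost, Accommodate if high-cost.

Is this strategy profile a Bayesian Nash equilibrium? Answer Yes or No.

The entrant plays Stay out: E[Stay out] = 0.5·(-3) + 0.5·(14) = 5.5; E[Enter] = 4. Best-responding. ✓
The incumbent (cost type low-cost), facing Stay out: Fight gives 13, Limit price gives 10, Accommodate gives 11. Proposed Limit price is not best — profitable deviation exists. ✗
The incumbent (cost type high-cost), facing Stay out: Fight gives 1, Limit price gives -9, Accommodate gives 12. Proposed Accommodate is best. ✓

No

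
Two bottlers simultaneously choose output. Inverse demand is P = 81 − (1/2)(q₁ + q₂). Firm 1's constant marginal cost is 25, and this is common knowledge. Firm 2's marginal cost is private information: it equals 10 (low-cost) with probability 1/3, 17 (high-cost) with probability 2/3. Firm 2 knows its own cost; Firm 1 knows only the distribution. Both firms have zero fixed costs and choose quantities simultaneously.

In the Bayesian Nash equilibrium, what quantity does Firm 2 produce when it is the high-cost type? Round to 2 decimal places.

48.78

Type-c best response for Firm 2: q₂(c) = (81 − c) − q₁/2.
Firm 1 maximizes expected profit; its first-order condition is 81 − q₁ − (1/2)E[q₂] − 25 = 0.
Substituting E[q₂] and solving: E[c₂] = 14.6667, so q₁ = (81 − 2·25 + 14.6667)/(3/2) = 30.4444.
q₂(high-cost) = (81 − 17 − (1/2)·30.4444) = 48.7778.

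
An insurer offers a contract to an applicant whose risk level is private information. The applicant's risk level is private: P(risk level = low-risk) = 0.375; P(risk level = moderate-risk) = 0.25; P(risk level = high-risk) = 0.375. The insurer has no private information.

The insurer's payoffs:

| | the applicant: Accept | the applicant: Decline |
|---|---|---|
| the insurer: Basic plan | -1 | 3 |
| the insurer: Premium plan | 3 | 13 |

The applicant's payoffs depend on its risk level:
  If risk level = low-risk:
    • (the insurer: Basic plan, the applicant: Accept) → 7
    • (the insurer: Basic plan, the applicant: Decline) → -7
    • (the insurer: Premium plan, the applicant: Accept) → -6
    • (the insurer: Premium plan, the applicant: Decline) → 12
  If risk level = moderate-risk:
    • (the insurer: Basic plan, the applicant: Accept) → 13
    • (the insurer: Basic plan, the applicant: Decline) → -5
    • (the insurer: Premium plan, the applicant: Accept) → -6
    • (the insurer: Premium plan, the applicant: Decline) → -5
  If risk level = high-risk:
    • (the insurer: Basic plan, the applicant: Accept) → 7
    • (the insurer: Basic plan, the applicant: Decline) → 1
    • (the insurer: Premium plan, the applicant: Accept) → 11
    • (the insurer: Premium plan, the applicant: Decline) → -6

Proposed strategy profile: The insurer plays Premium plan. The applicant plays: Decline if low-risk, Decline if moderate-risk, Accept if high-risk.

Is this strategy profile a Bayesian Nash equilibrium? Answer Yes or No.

The insurer plays Premium plan: E[Premium plan] = 0.375·(13) + 0.25·(13) + 0.375·(3) = 9.25; E[Basic plan] = 1.5. Best-responding. ✓
The applicant (risk level low-risk), facing Premium plan: Accept gives -6, Decline gives 12. Proposed Decline is best. ✓
The applicant (risk level moderate-risk), facing Premium plan: Accept gives -6, Decline gives -5. Proposed Decline is best. ✓
The applicant (risk level high-risk), facing Premium plan: Accept gives 11, Decline gives -6. Proposed Accept is best. ✓

Yes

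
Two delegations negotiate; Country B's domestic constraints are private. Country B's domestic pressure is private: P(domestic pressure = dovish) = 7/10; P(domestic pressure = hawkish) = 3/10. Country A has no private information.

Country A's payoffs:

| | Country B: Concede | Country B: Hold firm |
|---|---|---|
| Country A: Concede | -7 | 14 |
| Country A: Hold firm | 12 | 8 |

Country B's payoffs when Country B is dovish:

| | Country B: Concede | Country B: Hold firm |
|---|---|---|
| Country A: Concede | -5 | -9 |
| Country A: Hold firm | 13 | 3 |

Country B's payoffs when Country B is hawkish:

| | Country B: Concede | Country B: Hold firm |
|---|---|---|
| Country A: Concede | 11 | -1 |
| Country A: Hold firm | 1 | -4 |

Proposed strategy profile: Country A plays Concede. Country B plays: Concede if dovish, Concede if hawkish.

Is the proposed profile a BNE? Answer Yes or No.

No

A profile is a BNE iff every type of every player is best-responding given beliefs about the other side.
Country A plays Concede: E[Concede] = 7/10·(-7) + 3/10·(-7) = -7; E[Hold firm] = 12. Not best-responding. ✗
Country B (domestic pressure dovish), facing Concede: Concede gives -5, Hold firm gives -9. Proposed Concede is best. ✓
Country B (domestic pressure hawkish), facing Concede: Concede gives 11, Hold firm gives -1. Proposed Concede is best. ✓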